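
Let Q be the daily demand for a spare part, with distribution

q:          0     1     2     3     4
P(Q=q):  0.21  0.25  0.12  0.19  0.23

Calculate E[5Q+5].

14.9

E[5Q+5] = Σ (5q+5)·P(Q=q)
 = 5·0.21 + 10·0.25 + 15·0.12 + 20·0.19 + 25·0.23
 = 1.05 + 2.5 + 1.8 + 3.8 + 5.75
 = 14.9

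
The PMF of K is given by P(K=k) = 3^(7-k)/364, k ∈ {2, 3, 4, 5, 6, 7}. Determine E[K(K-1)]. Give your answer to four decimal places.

4.4176

E[K(K-1)] = Σ k(k-1)·P(K=k)
 = 2·243/364 + 6·81/364 + 12·27/364 + 20·9/364 + 30·3/364 + 42·1/364
 = 243/182 + 243/182 + 81/91 + 45/91 + 45/182 + 3/26
 = 402/91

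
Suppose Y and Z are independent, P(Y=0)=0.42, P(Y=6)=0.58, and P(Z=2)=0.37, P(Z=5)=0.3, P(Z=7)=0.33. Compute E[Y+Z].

E[Y+Z] = Σ_y Σ_z (y+z) · P(Y=y)P(Z=z)
 = 2·0.1554 + 5·0.126 + 7·0.1386 + 8·0.2146 + 11·0.174 + 13·0.1914
 = 0.3108 + 0.63 + 0.9702 + 1.7168 + 1.914 + 2.4882
 = 8.03

8.03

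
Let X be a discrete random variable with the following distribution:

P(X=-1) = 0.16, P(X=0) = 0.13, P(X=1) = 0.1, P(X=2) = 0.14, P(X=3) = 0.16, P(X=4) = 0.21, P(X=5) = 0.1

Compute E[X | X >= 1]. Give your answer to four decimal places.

P(X >= 1) = 0.1 + 0.14 + 0.16 + 0.21 + 0.1 = 0.71.
E[X | X >= 1] = [1·0.1 + 2·0.14 + 3·0.16 + 4·0.21 + 5·0.1] / 0.71
 = 2.2 / 0.71
 = 220/71

3.0986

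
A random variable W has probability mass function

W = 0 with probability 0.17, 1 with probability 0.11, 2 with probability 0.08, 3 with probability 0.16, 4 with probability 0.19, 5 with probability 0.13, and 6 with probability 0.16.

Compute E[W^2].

13.92

E[W^2] = Σ w^2·P(W=w)
 = 0·0.17 + 1·0.11 + 4·0.08 + 9·0.16 + 16·0.19 + 25·0.13 + 36·0.16
 = 0 + 0.11 + 0.32 + 1.44 + 3.04 + 3.25 + 5.76
 = 13.92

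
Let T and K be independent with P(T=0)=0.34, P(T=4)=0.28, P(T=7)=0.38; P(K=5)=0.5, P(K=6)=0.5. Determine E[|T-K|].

E[|T-K|] = Σ_t Σ_k |t-k| · P(T=t)P(K=k)
 = 5·0.17 + 6·0.17 + 1·0.14 + 2·0.14 + 2·0.19 + 1·0.19
 = 0.85 + 1.02 + 0.14 + 0.28 + 0.38 + 0.19
 = 2.86

2.86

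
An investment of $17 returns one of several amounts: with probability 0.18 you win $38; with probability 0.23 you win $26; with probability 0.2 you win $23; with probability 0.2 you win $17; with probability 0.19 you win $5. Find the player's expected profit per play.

E[payout] = 38·0.18 + 26·0.23 + 23·0.2 + 17·0.2 + 5·0.19
 = 6.84 + 5.98 + 4.6 + 3.4 + 0.95
 = 21.77
Net = 21.77 - 17 = 4.77

4.77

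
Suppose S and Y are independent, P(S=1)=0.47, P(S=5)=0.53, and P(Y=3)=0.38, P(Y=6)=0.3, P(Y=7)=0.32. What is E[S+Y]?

8.3

E[S+Y] = Σ_s Σ_y (s+y) · P(S=s)P(Y=y)
 = 4·0.1786 + 7·0.141 + 8·0.1504 + 8·0.2014 + 11·0.159 + 12·0.1696
 = 0.7144 + 0.987 + 1.2032 + 1.6112 + 1.749 + 2.0352
 = 8.3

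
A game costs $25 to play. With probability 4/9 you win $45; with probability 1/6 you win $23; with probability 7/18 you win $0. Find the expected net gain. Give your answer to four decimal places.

E[payout] = 45·4/9 + 23·1/6 + 0·7/18
 = 20 + 23/6 + 0
 = 143/6
Net = 143/6 - 25 = -7/6

-1.1667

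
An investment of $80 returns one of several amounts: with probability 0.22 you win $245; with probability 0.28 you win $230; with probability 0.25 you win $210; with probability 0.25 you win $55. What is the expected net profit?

104.55

E[payout] = 245·0.22 + 230·0.28 + 210·0.25 + 55·0.25
 = 53.9 + 64.4 + 52.5 + 13.75
 = 184.55
Net = 184.55 - 80 = 104.55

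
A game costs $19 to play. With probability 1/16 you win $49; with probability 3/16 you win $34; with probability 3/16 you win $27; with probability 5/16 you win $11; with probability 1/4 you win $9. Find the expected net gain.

1.1875

E[payout] = 49·1/16 + 34·3/16 + 27·3/16 + 11·5/16 + 9·1/4
 = 49/16 + 51/8 + 81/16 + 55/16 + 9/4
 = 323/16
Net = 323/16 - 19 = 19/16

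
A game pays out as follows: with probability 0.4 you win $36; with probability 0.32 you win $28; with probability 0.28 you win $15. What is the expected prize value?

27.56

E[payout] = 36·0.4 + 28·0.32 + 15·0.28
 = 14.4 + 8.96 + 4.2
 = 27.56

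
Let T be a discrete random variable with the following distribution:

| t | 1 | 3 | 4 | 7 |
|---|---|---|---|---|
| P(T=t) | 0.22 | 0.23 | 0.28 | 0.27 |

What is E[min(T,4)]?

3.11

E[min(T,4)] = Σ min(t,4)·P(T=t)
 = 1·0.22 + 3·0.23 + 4·0.28 + 4·0.27
 = 0.22 + 0.69 + 1.12 + 1.08
 = 3.11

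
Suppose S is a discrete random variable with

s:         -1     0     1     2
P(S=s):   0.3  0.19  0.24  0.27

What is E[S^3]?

2.1

E[S^3] = Σ s^3·P(S=s)
 = (-1)·0.3 + 0·0.19 + 1·0.24 + 8·0.27
 = (-0.3) + 0 + 0.24 + 2.16
 = 2.1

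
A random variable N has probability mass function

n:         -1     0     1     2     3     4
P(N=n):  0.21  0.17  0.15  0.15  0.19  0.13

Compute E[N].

1.33

E[N] = Σ n·P(N=n)
 = (-1)·0.21 + 0·0.17 + 1·0.15 + 2·0.15 + 3·0.19 + 4·0.13
 = (-0.21) + 0 + 0.15 + 0.3 + 0.57 + 0.52
 = 1.33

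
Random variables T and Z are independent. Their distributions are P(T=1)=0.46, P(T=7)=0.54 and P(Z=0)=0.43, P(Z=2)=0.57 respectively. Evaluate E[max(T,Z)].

4.5022

E[max(T,Z)] = Σ_t Σ_z max(t,z) · P(T=t)P(Z=z)
 = 1·0.1978 + 2·0.2622 + 7·0.2322 + 7·0.3078
 = 0.1978 + 0.5244 + 1.6254 + 2.1546
 = 4.5022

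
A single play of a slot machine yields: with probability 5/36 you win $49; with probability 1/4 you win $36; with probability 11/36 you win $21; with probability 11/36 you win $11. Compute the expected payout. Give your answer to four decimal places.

E[payout] = 49·5/36 + 36·1/4 + 21·11/36 + 11·11/36
 = 245/36 + 9 + 77/12 + 121/36
 = 307/12

25.5833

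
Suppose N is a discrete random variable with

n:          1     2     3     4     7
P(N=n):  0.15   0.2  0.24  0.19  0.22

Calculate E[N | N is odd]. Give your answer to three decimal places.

3.951

P(N is odd) = 0.15 + 0.24 + 0.22 = 0.61.
E[N | N is odd] = [1·0.15 + 3·0.24 + 7·0.22] / 0.61
 = 2.41 / 0.61
 = 241/61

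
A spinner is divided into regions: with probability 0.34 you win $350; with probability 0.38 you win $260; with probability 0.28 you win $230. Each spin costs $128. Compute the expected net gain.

154.2

E[payout] = 350·0.34 + 260·0.38 + 230·0.28
 = 119 + 98.8 + 64.4
 = 282.2
Net = 282.2 - 128 = 154.2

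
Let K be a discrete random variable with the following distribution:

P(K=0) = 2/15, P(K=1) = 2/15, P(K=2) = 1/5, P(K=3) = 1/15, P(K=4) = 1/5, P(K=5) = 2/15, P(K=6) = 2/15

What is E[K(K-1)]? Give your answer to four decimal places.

E[K(K-1)] = Σ k(k-1)·P(K=k)
 = 0·2/15 + 0·2/15 + 2·1/5 + 6·1/15 + 12·1/5 + 20·2/15 + 30·2/15
 = 0 + 0 + 2/5 + 2/5 + 12/5 + 8/3 + 4
 = 148/15

9.8667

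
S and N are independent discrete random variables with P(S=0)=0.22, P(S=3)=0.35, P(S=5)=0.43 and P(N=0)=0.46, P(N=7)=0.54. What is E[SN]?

12.096

E[SN] = Σ_s Σ_n sn · P(S=s)P(N=n)
 = 0·0.1012 + 0·0.1188 + 0·0.161 + 21·0.189 + 0·0.1978 + 35·0.2322
 = 0 + 0 + 0 + 3.969 + 0 + 8.127
 = 12.096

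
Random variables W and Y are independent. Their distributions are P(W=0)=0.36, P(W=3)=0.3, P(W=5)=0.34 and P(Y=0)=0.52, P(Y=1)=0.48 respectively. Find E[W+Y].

3.08

E[W+Y] = Σ_w Σ_y (w+y) · P(W=w)P(Y=y)
 = 0·0.1872 + 1·0.1728 + 3·0.156 + 4·0.144 + 5·0.1768 + 6·0.1632
 = 0 + 0.1728 + 0.468 + 0.576 + 0.884 + 0.9792
 = 3.08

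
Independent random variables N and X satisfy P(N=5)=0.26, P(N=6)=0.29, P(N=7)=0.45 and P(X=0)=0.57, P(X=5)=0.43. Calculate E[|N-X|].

E[|N-X|] = Σ_n Σ_x |n-x| · P(N=n)P(X=x)
 = 5·0.1482 + 0·0.1118 + 6·0.1653 + 1·0.1247 + 7·0.2565 + 2·0.1935
 = 0.741 + 0 + 0.9918 + 0.1247 + 1.7955 + 0.387
 = 4.04

4.04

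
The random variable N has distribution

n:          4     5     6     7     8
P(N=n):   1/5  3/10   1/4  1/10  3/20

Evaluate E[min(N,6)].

5.3

E[min(N,6)] = Σ min(n,6)·P(N=n)
 = 4·1/5 + 5·3/10 + 6·1/4 + 6·1/10 + 6·3/20
 = 4/5 + 3/2 + 3/2 + 3/5 + 9/10
 = 53/10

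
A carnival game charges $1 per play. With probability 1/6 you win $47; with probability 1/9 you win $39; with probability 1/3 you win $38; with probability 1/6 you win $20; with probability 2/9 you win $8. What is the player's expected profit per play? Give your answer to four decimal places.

28.9444

E[payout] = 47·1/6 + 39·1/9 + 38·1/3 + 20·1/6 + 8·2/9
 = 47/6 + 13/3 + 38/3 + 10/3 + 16/9
 = 539/18
Net = 539/18 - 1 = 521/18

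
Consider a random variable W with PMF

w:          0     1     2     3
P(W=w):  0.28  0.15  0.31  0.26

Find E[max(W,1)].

1.83

E[max(W,1)] = Σ max(w,1)·P(W=w)
 = 1·0.28 + 1·0.15 + 2·0.31 + 3·0.26
 = 0.28 + 0.15 + 0.62 + 0.78
 = 1.83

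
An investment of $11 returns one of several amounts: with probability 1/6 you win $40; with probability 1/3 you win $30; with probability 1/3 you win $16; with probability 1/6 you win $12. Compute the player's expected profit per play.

13

E[payout] = 40·1/6 + 30·1/3 + 16·1/3 + 12·1/6
 = 20/3 + 10 + 16/3 + 2
 = 24
Net = 24 - 11 = 13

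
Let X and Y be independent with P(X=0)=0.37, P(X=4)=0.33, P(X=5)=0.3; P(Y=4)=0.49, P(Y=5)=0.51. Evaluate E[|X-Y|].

E[|X-Y|] = Σ_x Σ_y |x-y| · P(X=x)P(Y=y)
 = 4·0.1813 + 5·0.1887 + 0·0.1617 + 1·0.1683 + 1·0.147 + 0·0.153
 = 0.7252 + 0.9435 + 0 + 0.1683 + 0.147 + 0
 = 1.984

1.984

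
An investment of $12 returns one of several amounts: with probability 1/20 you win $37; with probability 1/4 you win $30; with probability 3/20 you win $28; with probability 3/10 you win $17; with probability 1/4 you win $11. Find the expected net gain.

9.4

E[payout] = 37·1/20 + 30·1/4 + 28·3/20 + 17·3/10 + 11·1/4
 = 37/20 + 15/2 + 21/5 + 51/10 + 11/4
 = 107/5
Net = 107/5 - 12 = 47/5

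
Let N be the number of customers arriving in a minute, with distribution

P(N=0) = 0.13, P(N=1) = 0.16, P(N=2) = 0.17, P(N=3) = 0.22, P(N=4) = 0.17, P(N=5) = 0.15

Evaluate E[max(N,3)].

E[max(N,3)] = Σ max(n,3)·P(N=n)
 = 3·0.13 + 3·0.16 + 3·0.17 + 3·0.22 + 4·0.17 + 5·0.15
 = 0.39 + 0.48 + 0.51 + 0.66 + 0.68 + 0.75
 = 3.47

3.47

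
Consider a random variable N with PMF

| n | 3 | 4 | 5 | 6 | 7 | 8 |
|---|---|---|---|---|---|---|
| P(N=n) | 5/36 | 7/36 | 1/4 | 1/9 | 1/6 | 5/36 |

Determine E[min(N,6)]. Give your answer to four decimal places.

4.9444

E[min(N,6)] = Σ min(n,6)·P(N=n)
 = 3·5/36 + 4·7/36 + 5·1/4 + 6·1/9 + 6·1/6 + 6·5/36
 = 5/12 + 7/9 + 5/4 + 2/3 + 1 + 5/6
 = 89/18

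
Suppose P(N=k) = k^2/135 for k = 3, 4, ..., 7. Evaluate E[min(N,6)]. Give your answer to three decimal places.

E[min(N,6)] = Σ min(n,6)·P(N=n)
 = 3·1/15 + 4·16/135 + 5·5/27 + 6·4/15 + 6·49/135
 = 1/5 + 64/135 + 25/27 + 8/5 + 98/45
 = 242/45

5.378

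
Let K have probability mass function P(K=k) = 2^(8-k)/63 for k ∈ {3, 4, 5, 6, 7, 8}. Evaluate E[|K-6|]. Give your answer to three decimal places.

E[|K-6|] = Σ |k-6|·P(K=k)
 = 3·32/63 + 2·16/63 + 1·8/63 + 0·4/63 + 1·2/63 + 2·1/63
 = 32/21 + 32/63 + 8/63 + 0 + 2/63 + 2/63
 = 20/9

2.222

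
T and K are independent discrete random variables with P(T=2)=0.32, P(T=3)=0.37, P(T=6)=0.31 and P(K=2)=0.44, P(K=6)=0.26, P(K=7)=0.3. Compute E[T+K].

8.15

E[T+K] = Σ_t Σ_k (t+k) · P(T=t)P(K=k)
 = 4·0.1408 + 8·0.0832 + 9·0.096 + 5·0.1628 + 9·0.0962 + 10·0.111 + 8·0.1364 + 12·0.0806 + 13·0.093
 = 0.5632 + 0.6656 + 0.864 + 0.814 + 0.8658 + 1.11 + 1.0912 + 0.9672 + 1.209
 = 8.15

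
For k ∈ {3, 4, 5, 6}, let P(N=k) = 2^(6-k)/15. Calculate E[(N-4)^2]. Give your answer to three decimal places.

0.933

E[(N-4)^2] = Σ (n-4)^2·P(N=n)
 = 1·8/15 + 0·4/15 + 1·2/15 + 4·1/15
 = 8/15 + 0 + 2/15 + 4/15
 = 14/15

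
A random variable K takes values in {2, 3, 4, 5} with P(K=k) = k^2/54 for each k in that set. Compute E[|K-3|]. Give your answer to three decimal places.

1.296

E[|K-3|] = Σ |k-3|·P(K=k)
 = 1·2/27 + 0·1/6 + 1·8/27 + 2·25/54
 = 2/27 + 0 + 8/27 + 25/27
 = 35/27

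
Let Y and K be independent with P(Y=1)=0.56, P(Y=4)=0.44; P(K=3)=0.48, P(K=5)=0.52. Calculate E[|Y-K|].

2.1424

E[|Y-K|] = Σ_y Σ_k |y-k| · P(Y=y)P(K=k)
 = 2·0.2688 + 4·0.2912 + 1·0.2112 + 1·0.2288
 = 0.5376 + 1.1648 + 0.2112 + 0.2288
 = 2.1424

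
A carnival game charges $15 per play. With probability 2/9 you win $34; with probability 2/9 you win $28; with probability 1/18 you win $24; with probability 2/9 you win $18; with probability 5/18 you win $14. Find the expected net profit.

8

E[payout] = 34·2/9 + 28·2/9 + 24·1/18 + 18·2/9 + 14·5/18
 = 68/9 + 56/9 + 4/3 + 4 + 35/9
 = 23
Net = 23 - 15 = 8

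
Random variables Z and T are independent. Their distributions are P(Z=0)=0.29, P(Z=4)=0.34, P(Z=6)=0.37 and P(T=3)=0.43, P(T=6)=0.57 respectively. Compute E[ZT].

16.8618

E[ZT] = Σ_z Σ_t zt · P(Z=z)P(T=t)
 = 0·0.1247 + 0·0.1653 + 12·0.1462 + 24·0.1938 + 18·0.1591 + 36·0.2109
 = 0 + 0 + 1.7544 + 4.6512 + 2.8638 + 7.5924
 = 16.8618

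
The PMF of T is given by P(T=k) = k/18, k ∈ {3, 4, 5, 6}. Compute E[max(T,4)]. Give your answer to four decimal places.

E[max(T,4)] = Σ max(t,4)·P(T=t)
 = 4·1/6 + 4·2/9 + 5·5/18 + 6·1/3
 = 2/3 + 8/9 + 25/18 + 2
 = 89/18

4.9444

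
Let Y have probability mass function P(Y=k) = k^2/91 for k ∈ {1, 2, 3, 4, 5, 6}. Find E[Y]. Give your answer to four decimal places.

E[Y] = Σ y·P(Y=y)
 = 1·1/91 + 2·4/91 + 3·9/91 + 4·16/91 + 5·25/91 + 6·36/91
 = 1/91 + 8/91 + 27/91 + 64/91 + 125/91 + 216/91
 = 63/13

4.8462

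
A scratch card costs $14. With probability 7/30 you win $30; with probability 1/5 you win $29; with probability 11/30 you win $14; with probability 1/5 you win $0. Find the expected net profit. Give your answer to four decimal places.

E[payout] = 30·7/30 + 29·1/5 + 14·11/30 + 0·1/5
 = 7 + 29/5 + 77/15 + 0
 = 269/15
Net = 269/15 - 14 = 59/15

3.9333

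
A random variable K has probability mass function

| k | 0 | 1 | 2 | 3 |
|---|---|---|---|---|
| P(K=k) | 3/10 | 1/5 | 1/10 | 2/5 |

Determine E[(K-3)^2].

E[(K-3)^2] = Σ (k-3)^2·P(K=k)
 = 9·3/10 + 4·1/5 + 1·1/10 + 0·2/5
 = 27/10 + 4/5 + 1/10 + 0
 = 18/5

3.6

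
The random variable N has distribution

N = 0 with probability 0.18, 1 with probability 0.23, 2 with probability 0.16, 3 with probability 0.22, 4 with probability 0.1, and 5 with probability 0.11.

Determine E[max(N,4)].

4.11

E[max(N,4)] = Σ max(n,4)·P(N=n)
 = 4·0.18 + 4·0.23 + 4·0.16 + 4·0.22 + 4·0.1 + 5·0.11
 = 0.72 + 0.92 + 0.64 + 0.88 + 0.4 + 0.55
 = 4.11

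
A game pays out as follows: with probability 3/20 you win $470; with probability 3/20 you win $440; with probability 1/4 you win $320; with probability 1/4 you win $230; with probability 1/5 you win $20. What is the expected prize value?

E[payout] = 470·3/20 + 440·3/20 + 320·1/4 + 230·1/4 + 20·1/5
 = 141/2 + 66 + 80 + 115/2 + 4
 = 278

278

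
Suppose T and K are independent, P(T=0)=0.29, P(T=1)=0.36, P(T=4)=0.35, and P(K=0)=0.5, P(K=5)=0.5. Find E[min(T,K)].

E[min(T,K)] = Σ_t Σ_k min(t,k) · P(T=t)P(K=k)
 = 0·0.145 + 0·0.145 + 0·0.18 + 1·0.18 + 0·0.175 + 4·0.175
 = 0 + 0 + 0 + 0.18 + 0 + 0.7
 = 0.88

0.88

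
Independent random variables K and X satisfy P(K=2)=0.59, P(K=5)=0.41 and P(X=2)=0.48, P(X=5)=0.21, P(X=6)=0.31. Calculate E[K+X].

E[K+X] = Σ_k Σ_x (k+x) · P(K=k)P(X=x)
 = 4·0.2832 + 7·0.1239 + 8·0.1829 + 7·0.1968 + 10·0.0861 + 11·0.1271
 = 1.1328 + 0.8673 + 1.4632 + 1.3776 + 0.861 + 1.3981
 = 7.1

7.1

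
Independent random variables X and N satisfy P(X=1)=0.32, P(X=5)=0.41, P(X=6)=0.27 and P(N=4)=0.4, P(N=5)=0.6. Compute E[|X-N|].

E[|X-N|] = Σ_x Σ_n |x-n| · P(X=x)P(N=n)
 = 3·0.128 + 4·0.192 + 1·0.164 + 0·0.246 + 2·0.108 + 1·0.162
 = 0.384 + 0.768 + 0.164 + 0 + 0.216 + 0.162
 = 1.694

1.694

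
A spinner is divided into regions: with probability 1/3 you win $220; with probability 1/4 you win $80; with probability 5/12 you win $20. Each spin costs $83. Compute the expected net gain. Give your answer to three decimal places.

18.667

E[payout] = 220·1/3 + 80·1/4 + 20·5/12
 = 220/3 + 20 + 25/3
 = 305/3
Net = 305/3 - 83 = 56/3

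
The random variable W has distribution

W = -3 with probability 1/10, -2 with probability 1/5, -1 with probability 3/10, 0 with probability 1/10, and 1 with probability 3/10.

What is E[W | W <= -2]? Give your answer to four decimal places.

P(W <= -2) = 1/10 + 1/5 = 3/10.
E[W | W <= -2] = [(-3)·1/10 + (-2)·1/5] / (3/10)
 = -7/10 / (3/10)
 = -7/3

-2.3333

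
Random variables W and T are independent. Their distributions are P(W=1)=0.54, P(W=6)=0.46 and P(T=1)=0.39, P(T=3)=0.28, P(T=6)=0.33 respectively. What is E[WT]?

E[WT] = Σ_w Σ_t wt · P(W=w)P(T=t)
 = 1·0.2106 + 3·0.1512 + 6·0.1782 + 6·0.1794 + 18·0.1288 + 36·0.1518
 = 0.2106 + 0.4536 + 1.0692 + 1.0764 + 2.3184 + 5.4648
 = 10.593

10.593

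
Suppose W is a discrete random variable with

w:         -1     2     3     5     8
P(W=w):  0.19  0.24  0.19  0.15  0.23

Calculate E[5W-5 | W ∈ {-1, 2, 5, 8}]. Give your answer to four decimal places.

P(W ∈ {-1, 2, 5, 8}) = 0.19 + 0.24 + 0.15 + 0.23 = 0.81.
E[5W-5 | W ∈ {-1, 2, 5, 8}] = [(-10)·0.19 + 5·0.24 + 20·0.15 + 35·0.23] / 0.81
 = 10.35 / 0.81
 = 115/9

12.7778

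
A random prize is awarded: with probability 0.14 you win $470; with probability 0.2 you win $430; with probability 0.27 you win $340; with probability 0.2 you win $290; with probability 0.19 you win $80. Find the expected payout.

316.8

E[payout] = 470·0.14 + 430·0.2 + 340·0.27 + 290·0.2 + 80·0.19
 = 65.8 + 86 + 91.8 + 58 + 15.2
 = 316.8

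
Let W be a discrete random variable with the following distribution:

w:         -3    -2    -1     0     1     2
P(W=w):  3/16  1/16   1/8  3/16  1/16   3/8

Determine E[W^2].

E[W^2] = Σ w^2·P(W=w)
 = 9·3/16 + 4·1/16 + 1·1/8 + 0·3/16 + 1·1/16 + 4·3/8
 = 27/16 + 1/4 + 1/8 + 0 + 1/16 + 3/2
 = 29/8

3.625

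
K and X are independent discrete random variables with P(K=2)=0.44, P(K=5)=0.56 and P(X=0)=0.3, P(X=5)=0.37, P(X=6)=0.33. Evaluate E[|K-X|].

E[|K-X|] = Σ_k Σ_x |k-x| · P(K=k)P(X=x)
 = 2·0.132 + 3·0.1628 + 4·0.1452 + 5·0.168 + 0·0.2072 + 1·0.1848
 = 0.264 + 0.4884 + 0.5808 + 0.84 + 0 + 0.1848
 = 2.358

2.358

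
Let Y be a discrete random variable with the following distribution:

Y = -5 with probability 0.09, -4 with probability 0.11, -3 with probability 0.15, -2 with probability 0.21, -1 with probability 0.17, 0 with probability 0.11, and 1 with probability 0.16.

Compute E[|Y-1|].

E[|Y-1|] = Σ |y-1|·P(Y=y)
 = 6·0.09 + 5·0.11 + 4·0.15 + 3·0.21 + 2·0.17 + 1·0.11 + 0·0.16
 = 0.54 + 0.55 + 0.6 + 0.63 + 0.34 + 0.11 + 0
 = 2.77

2.77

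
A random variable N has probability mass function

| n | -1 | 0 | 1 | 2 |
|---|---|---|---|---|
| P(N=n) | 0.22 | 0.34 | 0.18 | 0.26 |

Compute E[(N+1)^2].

E[(N+1)^2] = Σ (n+1)^2·P(N=n)
 = 0·0.22 + 1·0.34 + 4·0.18 + 9·0.26
 = 0 + 0.34 + 0.72 + 2.34
 = 3.4

3.4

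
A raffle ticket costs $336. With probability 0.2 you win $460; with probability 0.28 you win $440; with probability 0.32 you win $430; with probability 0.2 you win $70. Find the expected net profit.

30.8

E[payout] = 460·0.2 + 440·0.28 + 430·0.32 + 70·0.2
 = 92 + 123.2 + 137.6 + 14
 = 366.8
Net = 366.8 - 336 = 30.8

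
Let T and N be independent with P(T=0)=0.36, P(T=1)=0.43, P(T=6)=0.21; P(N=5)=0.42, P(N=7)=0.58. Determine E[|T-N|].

4.6464

E[|T-N|] = Σ_t Σ_n |t-n| · P(T=t)P(N=n)
 = 5·0.1512 + 7·0.2088 + 4·0.1806 + 6·0.2494 + 1·0.0882 + 1·0.1218
 = 0.756 + 1.4616 + 0.7224 + 1.4964 + 0.0882 + 0.1218
 = 4.6464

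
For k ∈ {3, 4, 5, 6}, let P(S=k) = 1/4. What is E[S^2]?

E[S^2] = Σ s^2·P(S=s)
 = 9·1/4 + 16·1/4 + 25·1/4 + 36·1/4
 = 9/4 + 4 + 25/4 + 9
 = 43/2

21.5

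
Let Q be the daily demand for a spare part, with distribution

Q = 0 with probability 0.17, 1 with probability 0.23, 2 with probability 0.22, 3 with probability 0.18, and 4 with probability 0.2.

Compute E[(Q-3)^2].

E[(Q-3)^2] = Σ (q-3)^2·P(Q=q)
 = 9·0.17 + 4·0.23 + 1·0.22 + 0·0.18 + 1·0.2
 = 1.53 + 0.92 + 0.22 + 0 + 0.2
 = 2.87

2.87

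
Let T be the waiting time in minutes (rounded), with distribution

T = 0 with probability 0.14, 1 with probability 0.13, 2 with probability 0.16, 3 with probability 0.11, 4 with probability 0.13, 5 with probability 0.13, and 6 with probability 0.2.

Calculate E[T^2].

E[T^2] = Σ t^2·P(T=t)
 = 0·0.14 + 1·0.13 + 4·0.16 + 9·0.11 + 16·0.13 + 25·0.13 + 36·0.2
 = 0 + 0.13 + 0.64 + 0.99 + 2.08 + 3.25 + 7.2
 = 14.29

14.29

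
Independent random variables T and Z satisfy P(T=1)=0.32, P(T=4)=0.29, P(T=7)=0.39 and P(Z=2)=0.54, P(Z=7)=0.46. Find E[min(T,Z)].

E[min(T,Z)] = Σ_t Σ_z min(t,z) · P(T=t)P(Z=z)
 = 1·0.1728 + 1·0.1472 + 2·0.1566 + 4·0.1334 + 2·0.2106 + 7·0.1794
 = 0.1728 + 0.1472 + 0.3132 + 0.5336 + 0.4212 + 1.2558
 = 2.8438

2.8438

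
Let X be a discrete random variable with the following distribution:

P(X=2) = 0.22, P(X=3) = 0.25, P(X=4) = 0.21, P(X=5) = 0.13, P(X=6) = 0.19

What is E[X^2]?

16.58

E[X^2] = Σ x^2·P(X=x)
 = 4·0.22 + 9·0.25 + 16·0.21 + 25·0.13 + 36·0.19
 = 0.88 + 2.25 + 3.36 + 3.25 + 6.84
 = 16.58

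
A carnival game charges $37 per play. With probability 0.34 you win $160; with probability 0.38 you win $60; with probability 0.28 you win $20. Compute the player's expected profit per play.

E[payout] = 160·0.34 + 60·0.38 + 20·0.28
 = 54.4 + 22.8 + 5.6
 = 82.8
Net = 82.8 - 37 = 45.8

45.8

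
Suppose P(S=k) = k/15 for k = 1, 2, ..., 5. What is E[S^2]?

15

E[S^2] = Σ s^2·P(S=s)
 = 1·1/15 + 4·2/15 + 9·1/5 + 16·4/15 + 25·1/3
 = 1/15 + 8/15 + 9/5 + 64/15 + 25/3
 = 15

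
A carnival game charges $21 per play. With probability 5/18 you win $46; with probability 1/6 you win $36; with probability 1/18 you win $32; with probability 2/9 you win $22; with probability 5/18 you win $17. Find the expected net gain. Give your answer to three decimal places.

E[payout] = 46·5/18 + 36·1/6 + 32·1/18 + 22·2/9 + 17·5/18
 = 115/9 + 6 + 16/9 + 44/9 + 85/18
 = 181/6
Net = 181/6 - 21 = 55/6

9.167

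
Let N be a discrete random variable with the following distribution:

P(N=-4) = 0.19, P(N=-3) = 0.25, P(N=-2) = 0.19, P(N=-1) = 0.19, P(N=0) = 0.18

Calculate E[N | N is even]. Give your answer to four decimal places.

P(N is even) = 0.19 + 0.19 + 0.18 = 0.56.
E[N | N is even] = [(-4)·0.19 + (-2)·0.19 + 0·0.18] / 0.56
 = -1.14 / 0.56
 = -57/28

-2.0357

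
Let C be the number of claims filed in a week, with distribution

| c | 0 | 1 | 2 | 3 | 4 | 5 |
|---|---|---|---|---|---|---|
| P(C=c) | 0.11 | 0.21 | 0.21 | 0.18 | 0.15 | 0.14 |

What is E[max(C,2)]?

E[max(C,2)] = Σ max(c,2)·P(C=c)
 = 2·0.11 + 2·0.21 + 2·0.21 + 3·0.18 + 4·0.15 + 5·0.14
 = 0.22 + 0.42 + 0.42 + 0.54 + 0.6 + 0.7
 = 2.9

2.9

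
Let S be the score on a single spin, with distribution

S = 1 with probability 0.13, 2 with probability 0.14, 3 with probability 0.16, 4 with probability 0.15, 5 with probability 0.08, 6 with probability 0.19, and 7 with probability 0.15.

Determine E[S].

4.08

E[S] = Σ s·P(S=s)
 = 1·0.13 + 2·0.14 + 3·0.16 + 4·0.15 + 5·0.08 + 6·0.19 + 7·0.15
 = 0.13 + 0.28 + 0.48 + 0.6 + 0.4 + 1.14 + 1.05
 = 4.08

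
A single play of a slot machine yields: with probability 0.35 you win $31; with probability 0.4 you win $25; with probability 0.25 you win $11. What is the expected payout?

23.6

E[payout] = 31·0.35 + 25·0.4 + 11·0.25
 = 10.85 + 10 + 2.75
 = 23.6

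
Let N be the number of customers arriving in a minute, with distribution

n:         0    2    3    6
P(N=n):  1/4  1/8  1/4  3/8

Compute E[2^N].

26.75

E[2^N] = Σ 2^n·P(N=n)
 = 1·1/4 + 4·1/8 + 8·1/4 + 64·3/8
 = 1/4 + 1/2 + 2 + 24
 = 107/4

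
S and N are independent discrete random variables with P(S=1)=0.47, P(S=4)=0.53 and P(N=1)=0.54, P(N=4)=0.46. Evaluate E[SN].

6.1642

E[SN] = Σ_s Σ_n sn · P(S=s)P(N=n)
 = 1·0.2538 + 4·0.2162 + 4·0.2862 + 16·0.2438
 = 0.2538 + 0.8648 + 1.1448 + 3.9008
 = 6.1642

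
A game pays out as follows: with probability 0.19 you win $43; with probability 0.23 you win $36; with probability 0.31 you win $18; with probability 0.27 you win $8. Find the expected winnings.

24.19

E[payout] = 43·0.19 + 36·0.23 + 18·0.31 + 8·0.27
 = 8.17 + 8.28 + 5.58 + 2.16
 = 24.19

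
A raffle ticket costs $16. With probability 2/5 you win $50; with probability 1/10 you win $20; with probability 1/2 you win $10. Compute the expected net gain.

E[payout] = 50·2/5 + 20·1/10 + 10·1/2
 = 20 + 2 + 5
 = 27
Net = 27 - 16 = 11

11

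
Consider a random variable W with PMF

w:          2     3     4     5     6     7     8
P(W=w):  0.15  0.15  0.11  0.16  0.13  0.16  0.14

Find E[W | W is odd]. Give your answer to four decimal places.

P(W is odd) = 0.15 + 0.16 + 0.16 = 0.47.
E[W | W is odd] = [3·0.15 + 5·0.16 + 7·0.16] / 0.47
 = 2.37 / 0.47
 = 237/47

5.0426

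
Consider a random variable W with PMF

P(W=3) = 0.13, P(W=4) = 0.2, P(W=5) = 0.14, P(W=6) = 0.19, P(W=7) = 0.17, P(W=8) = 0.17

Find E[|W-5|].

1.5

E[|W-5|] = Σ |w-5|·P(W=w)
 = 2·0.13 + 1·0.2 + 0·0.14 + 1·0.19 + 2·0.17 + 3·0.17
 = 0.26 + 0.2 + 0 + 0.19 + 0.34 + 0.51
 = 1.5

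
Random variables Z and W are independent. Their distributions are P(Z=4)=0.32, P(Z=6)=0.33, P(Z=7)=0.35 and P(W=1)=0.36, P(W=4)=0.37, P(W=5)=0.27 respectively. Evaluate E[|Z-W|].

2.6928

E[|Z-W|] = Σ_z Σ_w |z-w| · P(Z=z)P(W=w)
 = 3·0.1152 + 0·0.1184 + 1·0.0864 + 5·0.1188 + 2·0.1221 + 1·0.0891 + 6·0.126 + 3·0.1295 + 2·0.0945
 = 0.3456 + 0 + 0.0864 + 0.594 + 0.2442 + 0.0891 + 0.756 + 0.3885 + 0.189
 = 2.6928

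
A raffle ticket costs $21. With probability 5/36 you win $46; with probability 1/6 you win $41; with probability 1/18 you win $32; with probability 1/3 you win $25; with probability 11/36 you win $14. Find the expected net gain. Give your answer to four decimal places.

6.6111

E[payout] = 46·5/36 + 41·1/6 + 32·1/18 + 25·1/3 + 14·11/36
 = 115/18 + 41/6 + 16/9 + 25/3 + 77/18
 = 497/18
Net = 497/18 - 21 = 119/18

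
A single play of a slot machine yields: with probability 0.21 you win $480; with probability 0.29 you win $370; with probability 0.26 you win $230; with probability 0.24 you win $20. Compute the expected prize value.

E[payout] = 480·0.21 + 370·0.29 + 230·0.26 + 20·0.24
 = 100.8 + 107.3 + 59.8 + 4.8
 = 272.7

272.7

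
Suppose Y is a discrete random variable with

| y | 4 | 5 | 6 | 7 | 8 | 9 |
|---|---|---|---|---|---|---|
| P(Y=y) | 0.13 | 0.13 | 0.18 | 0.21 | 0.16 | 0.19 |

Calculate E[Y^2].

E[Y^2] = Σ y^2·P(Y=y)
 = 16·0.13 + 25·0.13 + 36·0.18 + 49·0.21 + 64·0.16 + 81·0.19
 = 2.08 + 3.25 + 6.48 + 10.29 + 10.24 + 15.39
 = 47.73

47.73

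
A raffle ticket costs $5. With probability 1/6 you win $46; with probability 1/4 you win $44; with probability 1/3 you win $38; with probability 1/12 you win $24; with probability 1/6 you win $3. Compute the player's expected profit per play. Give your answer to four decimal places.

28.8333

E[payout] = 46·1/6 + 44·1/4 + 38·1/3 + 24·1/12 + 3·1/6
 = 23/3 + 11 + 38/3 + 2 + 1/2
 = 203/6
Net = 203/6 - 5 = 173/6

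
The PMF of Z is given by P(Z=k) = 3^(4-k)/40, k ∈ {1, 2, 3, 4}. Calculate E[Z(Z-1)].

1.2

E[Z(Z-1)] = Σ z(z-1)·P(Z=z)
 = 0·27/40 + 2·9/40 + 6·3/40 + 12·1/40
 = 0 + 9/20 + 9/20 + 3/10
 = 6/5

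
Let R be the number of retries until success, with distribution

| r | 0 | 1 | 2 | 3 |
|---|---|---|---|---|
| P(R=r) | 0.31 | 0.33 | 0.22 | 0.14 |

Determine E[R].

1.19

E[R] = Σ r·P(R=r)
 = 0·0.31 + 1·0.33 + 2·0.22 + 3·0.14
 = 0 + 0.33 + 0.44 + 0.42
 = 1.19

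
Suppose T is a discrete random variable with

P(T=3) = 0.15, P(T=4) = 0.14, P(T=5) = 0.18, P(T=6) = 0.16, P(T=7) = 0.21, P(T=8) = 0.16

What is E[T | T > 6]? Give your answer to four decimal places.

P(T > 6) = 0.21 + 0.16 = 0.37.
E[T | T > 6] = [7·0.21 + 8·0.16] / 0.37
 = 2.75 / 0.37
 = 275/37

7.4324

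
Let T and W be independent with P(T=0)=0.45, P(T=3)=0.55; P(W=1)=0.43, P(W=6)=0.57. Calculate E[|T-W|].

E[|T-W|] = Σ_t Σ_w |t-w| · P(T=t)P(W=w)
 = 1·0.1935 + 6·0.2565 + 2·0.2365 + 3·0.3135
 = 0.1935 + 1.539 + 0.473 + 0.9405
 = 3.146

3.146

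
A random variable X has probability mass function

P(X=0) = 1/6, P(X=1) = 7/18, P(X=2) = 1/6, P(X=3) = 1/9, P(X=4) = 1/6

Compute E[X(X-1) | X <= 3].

1.2

P(X <= 3) = 1/6 + 7/18 + 1/6 + 1/9 = 5/6.
E[X(X-1) | X <= 3] = [0·1/6 + 0·7/18 + 2·1/6 + 6·1/9] / (5/6)
 = 1 / (5/6)
 = 6/5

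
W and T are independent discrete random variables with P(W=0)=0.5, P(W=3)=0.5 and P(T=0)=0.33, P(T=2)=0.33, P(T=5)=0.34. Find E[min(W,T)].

E[min(W,T)] = Σ_w Σ_t min(w,t) · P(W=w)P(T=t)
 = 0·0.165 + 0·0.165 + 0·0.17 + 0·0.165 + 2·0.165 + 3·0.17
 = 0 + 0 + 0 + 0 + 0.33 + 0.51
 = 0.84

0.84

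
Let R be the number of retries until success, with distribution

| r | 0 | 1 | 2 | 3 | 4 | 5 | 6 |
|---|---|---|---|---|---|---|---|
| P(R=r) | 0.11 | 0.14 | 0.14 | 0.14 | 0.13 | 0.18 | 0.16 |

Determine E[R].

3.22

E[R] = Σ r·P(R=r)
 = 0·0.11 + 1·0.14 + 2·0.14 + 3·0.14 + 4·0.13 + 5·0.18 + 6·0.16
 = 0 + 0.14 + 0.28 + 0.42 + 0.52 + 0.9 + 0.96
 = 3.22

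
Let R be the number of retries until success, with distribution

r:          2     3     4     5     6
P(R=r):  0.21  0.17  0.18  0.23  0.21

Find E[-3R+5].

-7.18

E[-3R+5] = Σ (-3r+5)·P(R=r)
 = (-1)·0.21 + (-4)·0.17 + (-7)·0.18 + (-10)·0.23 + (-13)·0.21
 = (-0.21) + (-0.68) + (-1.26) + (-2.3) + (-2.73)
 = -7.18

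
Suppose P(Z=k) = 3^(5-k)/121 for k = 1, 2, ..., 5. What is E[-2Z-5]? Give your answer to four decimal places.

E[-2Z-5] = Σ (-2z-5)·P(Z=z)
 = (-7)·81/121 + (-9)·27/121 + (-11)·9/121 + (-13)·3/121 + (-15)·1/121
 = (-567/121) + (-243/121) + (-9/11) + (-39/121) + (-15/121)
 = -963/121

-7.9587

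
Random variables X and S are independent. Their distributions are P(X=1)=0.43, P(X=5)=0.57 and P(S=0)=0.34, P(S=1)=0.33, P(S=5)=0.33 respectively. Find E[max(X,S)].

E[max(X,S)] = Σ_x Σ_s max(x,s) · P(X=x)P(S=s)
 = 1·0.1462 + 1·0.1419 + 5·0.1419 + 5·0.1938 + 5·0.1881 + 5·0.1881
 = 0.1462 + 0.1419 + 0.7095 + 0.969 + 0.9405 + 0.9405
 = 3.8476

3.8476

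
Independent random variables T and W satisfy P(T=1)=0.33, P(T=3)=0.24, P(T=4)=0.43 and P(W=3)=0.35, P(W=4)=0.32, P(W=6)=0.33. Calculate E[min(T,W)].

2.6195

E[min(T,W)] = Σ_t Σ_w min(t,w) · P(T=t)P(W=w)
 = 1·0.1155 + 1·0.1056 + 1·0.1089 + 3·0.084 + 3·0.0768 + 3·0.0792 + 3·0.1505 + 4·0.1376 + 4·0.1419
 = 0.1155 + 0.1056 + 0.1089 + 0.252 + 0.2304 + 0.2376 + 0.4515 + 0.5504 + 0.5676
 = 2.6195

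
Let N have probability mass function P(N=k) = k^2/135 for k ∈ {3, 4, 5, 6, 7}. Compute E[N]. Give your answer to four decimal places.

5.7407

E[N] = Σ n·P(N=n)
 = 3·1/15 + 4·16/135 + 5·5/27 + 6·4/15 + 7·49/135
 = 1/5 + 64/135 + 25/27 + 8/5 + 343/135
 = 155/27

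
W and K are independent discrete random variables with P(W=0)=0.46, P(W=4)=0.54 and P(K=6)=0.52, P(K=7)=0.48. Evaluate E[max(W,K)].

E[max(W,K)] = Σ_w Σ_k max(w,k) · P(W=w)P(K=k)
 = 6·0.2392 + 7·0.2208 + 6·0.2808 + 7·0.2592
 = 1.4352 + 1.5456 + 1.6848 + 1.8144
 = 6.48

6.48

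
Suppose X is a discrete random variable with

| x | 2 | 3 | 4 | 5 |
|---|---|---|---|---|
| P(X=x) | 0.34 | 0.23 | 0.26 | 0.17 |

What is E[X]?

E[X] = Σ x·P(X=x)
 = 2·0.34 + 3·0.23 + 4·0.26 + 5·0.17
 = 0.68 + 0.69 + 1.04 + 0.85
 = 3.26

3.26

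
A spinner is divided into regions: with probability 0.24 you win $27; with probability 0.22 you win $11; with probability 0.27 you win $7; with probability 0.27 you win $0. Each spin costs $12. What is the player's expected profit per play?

-1.21

E[payout] = 27·0.24 + 11·0.22 + 7·0.27 + 0·0.27
 = 6.48 + 2.42 + 1.89 + 0
 = 10.79
Net = 10.79 - 12 = -1.21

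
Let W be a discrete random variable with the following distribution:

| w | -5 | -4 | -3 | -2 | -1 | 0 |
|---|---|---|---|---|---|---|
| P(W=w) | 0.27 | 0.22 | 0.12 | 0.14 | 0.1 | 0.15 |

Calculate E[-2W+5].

10.94

E[-2W+5] = Σ (-2w+5)·P(W=w)
 = 15·0.27 + 13·0.22 + 11·0.12 + 9·0.14 + 7·0.1 + 5·0.15
 = 4.05 + 2.86 + 1.32 + 1.26 + 0.7 + 0.75
 = 10.94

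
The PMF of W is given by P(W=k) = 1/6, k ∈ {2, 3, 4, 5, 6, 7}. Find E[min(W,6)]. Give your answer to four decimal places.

E[min(W,6)] = Σ min(w,6)·P(W=w)
 = 2·1/6 + 3·1/6 + 4·1/6 + 5·1/6 + 6·1/6 + 6·1/6
 = 1/3 + 1/2 + 2/3 + 5/6 + 1 + 1
 = 13/3

4.3333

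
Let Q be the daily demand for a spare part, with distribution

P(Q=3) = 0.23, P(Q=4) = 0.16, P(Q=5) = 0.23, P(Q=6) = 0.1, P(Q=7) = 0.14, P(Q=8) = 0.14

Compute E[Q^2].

29.8

E[Q^2] = Σ q^2·P(Q=q)
 = 9·0.23 + 16·0.16 + 25·0.23 + 36·0.1 + 49·0.14 + 64·0.14
 = 2.07 + 2.56 + 5.75 + 3.6 + 6.86 + 8.96
 = 29.8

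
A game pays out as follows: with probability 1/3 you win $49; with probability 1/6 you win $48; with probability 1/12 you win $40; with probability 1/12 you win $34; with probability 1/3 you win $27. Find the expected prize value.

E[payout] = 49·1/3 + 48·1/6 + 40·1/12 + 34·1/12 + 27·1/3
 = 49/3 + 8 + 10/3 + 17/6 + 9
 = 79/2

39.5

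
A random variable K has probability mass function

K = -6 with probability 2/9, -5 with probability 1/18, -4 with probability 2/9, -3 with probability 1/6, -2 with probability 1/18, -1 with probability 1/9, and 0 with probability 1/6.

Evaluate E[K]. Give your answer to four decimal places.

-3.2222

E[K] = Σ k·P(K=k)
 = (-6)·2/9 + (-5)·1/18 + (-4)·2/9 + (-3)·1/6 + (-2)·1/18 + (-1)·1/9 + 0·1/6
 = (-4/3) + (-5/18) + (-8/9) + (-1/2) + (-1/9) + (-1/9) + 0
 = -29/9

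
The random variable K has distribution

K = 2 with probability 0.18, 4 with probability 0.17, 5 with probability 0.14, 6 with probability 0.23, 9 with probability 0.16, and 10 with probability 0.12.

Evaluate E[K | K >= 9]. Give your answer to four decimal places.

9.4286

P(K >= 9) = 0.16 + 0.12 = 0.28.
E[K | K >= 9] = [9·0.16 + 10·0.12] / 0.28
 = 2.64 / 0.28
 = 66/7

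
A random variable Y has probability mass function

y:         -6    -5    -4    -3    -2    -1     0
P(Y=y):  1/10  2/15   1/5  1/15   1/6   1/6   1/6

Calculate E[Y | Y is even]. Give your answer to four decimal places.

-2.7368

P(Y is even) = 1/10 + 1/5 + 1/6 + 1/6 = 19/30.
E[Y | Y is even] = [(-6)·1/10 + (-4)·1/5 + (-2)·1/6 + 0·1/6] / (19/30)
 = -26/15 / (19/30)
 = -52/19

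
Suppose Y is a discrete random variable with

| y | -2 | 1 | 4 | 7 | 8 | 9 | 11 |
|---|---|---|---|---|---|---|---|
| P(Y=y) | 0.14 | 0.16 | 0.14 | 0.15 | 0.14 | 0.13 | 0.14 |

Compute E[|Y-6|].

E[|Y-6|] = Σ |y-6|·P(Y=y)
 = 8·0.14 + 5·0.16 + 2·0.14 + 1·0.15 + 2·0.14 + 3·0.13 + 5·0.14
 = 1.12 + 0.8 + 0.28 + 0.15 + 0.28 + 0.39 + 0.7
 = 3.72

3.72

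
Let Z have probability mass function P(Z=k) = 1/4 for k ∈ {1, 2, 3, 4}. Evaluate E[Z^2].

7.5

E[Z^2] = Σ z^2·P(Z=z)
 = 1·1/4 + 4·1/4 + 9·1/4 + 16·1/4
 = 1/4 + 1 + 9/4 + 4
 = 15/2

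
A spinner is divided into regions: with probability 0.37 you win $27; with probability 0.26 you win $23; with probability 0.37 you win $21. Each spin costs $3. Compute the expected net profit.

E[payout] = 27·0.37 + 23·0.26 + 21·0.37
 = 9.99 + 5.98 + 7.77
 = 23.74
Net = 23.74 - 3 = 20.74

20.74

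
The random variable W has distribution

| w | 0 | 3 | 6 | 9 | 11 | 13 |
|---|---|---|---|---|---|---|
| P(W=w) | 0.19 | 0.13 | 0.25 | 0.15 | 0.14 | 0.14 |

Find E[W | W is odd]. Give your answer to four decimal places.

P(W is odd) = 0.13 + 0.15 + 0.14 + 0.14 = 0.56.
E[W | W is odd] = [3·0.13 + 9·0.15 + 11·0.14 + 13·0.14] / 0.56
 = 5.1 / 0.56
 = 255/28

9.1071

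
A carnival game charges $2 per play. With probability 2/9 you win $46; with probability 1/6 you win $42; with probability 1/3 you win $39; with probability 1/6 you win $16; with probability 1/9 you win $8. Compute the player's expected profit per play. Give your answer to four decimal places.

31.7778

E[payout] = 46·2/9 + 42·1/6 + 39·1/3 + 16·1/6 + 8·1/9
 = 92/9 + 7 + 13 + 8/3 + 8/9
 = 304/9
Net = 304/9 - 2 = 286/9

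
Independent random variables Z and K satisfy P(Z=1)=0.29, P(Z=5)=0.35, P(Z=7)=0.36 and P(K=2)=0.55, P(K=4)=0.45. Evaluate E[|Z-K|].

E[|Z-K|] = Σ_z Σ_k |z-k| · P(Z=z)P(K=k)
 = 1·0.1595 + 3·0.1305 + 3·0.1925 + 1·0.1575 + 5·0.198 + 3·0.162
 = 0.1595 + 0.3915 + 0.5775 + 0.1575 + 0.99 + 0.486
 = 2.762

2.762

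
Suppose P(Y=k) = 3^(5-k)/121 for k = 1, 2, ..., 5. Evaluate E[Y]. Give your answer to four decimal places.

1.4793

E[Y] = Σ y·P(Y=y)
 = 1·81/121 + 2·27/121 + 3·9/121 + 4·3/121 + 5·1/121
 = 81/121 + 54/121 + 27/121 + 12/121 + 5/121
 = 179/121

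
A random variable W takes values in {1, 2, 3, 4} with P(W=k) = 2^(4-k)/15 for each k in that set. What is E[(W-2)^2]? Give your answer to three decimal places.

E[(W-2)^2] = Σ (w-2)^2·P(W=w)
 = 1·8/15 + 0·4/15 + 1·2/15 + 4·1/15
 = 8/15 + 0 + 2/15 + 4/15
 = 14/15

0.933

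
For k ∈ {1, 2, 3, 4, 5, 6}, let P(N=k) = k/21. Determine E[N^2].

E[N^2] = Σ n^2·P(N=n)
 = 1·1/21 + 4·2/21 + 9·1/7 + 16·4/21 + 25·5/21 + 36·2/7
 = 1/21 + 8/21 + 9/7 + 64/21 + 125/21 + 72/7
 = 21

21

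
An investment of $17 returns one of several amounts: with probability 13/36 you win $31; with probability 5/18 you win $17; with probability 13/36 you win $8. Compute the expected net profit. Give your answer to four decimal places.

1.8056

E[payout] = 31·13/36 + 17·5/18 + 8·13/36
 = 403/36 + 85/18 + 26/9
 = 677/36
Net = 677/36 - 17 = 65/36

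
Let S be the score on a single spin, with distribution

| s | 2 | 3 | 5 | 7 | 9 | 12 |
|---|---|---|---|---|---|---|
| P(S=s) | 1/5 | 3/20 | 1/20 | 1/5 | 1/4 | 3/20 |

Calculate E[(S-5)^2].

E[(S-5)^2] = Σ (s-5)^2·P(S=s)
 = 9·1/5 + 4·3/20 + 0·1/20 + 4·1/5 + 16·1/4 + 49·3/20
 = 9/5 + 3/5 + 0 + 4/5 + 4 + 147/20
 = 291/20

14.55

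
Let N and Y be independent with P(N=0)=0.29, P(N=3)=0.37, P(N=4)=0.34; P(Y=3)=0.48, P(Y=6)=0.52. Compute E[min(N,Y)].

2.3068

E[min(N,Y)] = Σ_n Σ_y min(n,y) · P(N=n)P(Y=y)
 = 0·0.1392 + 0·0.1508 + 3·0.1776 + 3·0.1924 + 3·0.1632 + 4·0.1768
 = 0 + 0 + 0.5328 + 0.5772 + 0.4896 + 0.7072
 = 2.3068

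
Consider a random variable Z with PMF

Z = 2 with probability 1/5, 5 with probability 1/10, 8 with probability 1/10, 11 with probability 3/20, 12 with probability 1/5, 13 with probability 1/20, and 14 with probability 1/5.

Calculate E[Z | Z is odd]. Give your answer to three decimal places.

P(Z is odd) = 1/10 + 3/20 + 1/20 = 3/10.
E[Z | Z is odd] = [5·1/10 + 11·3/20 + 13·1/20] / (3/10)
 = 14/5 / (3/10)
 = 28/3

9.333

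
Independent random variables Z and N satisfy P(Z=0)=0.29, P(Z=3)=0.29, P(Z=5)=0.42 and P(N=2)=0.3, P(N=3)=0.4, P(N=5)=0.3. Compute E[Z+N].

E[Z+N] = Σ_z Σ_n (z+n) · P(Z=z)P(N=n)
 = 2·0.087 + 3·0.116 + 5·0.087 + 5·0.087 + 6·0.116 + 8·0.087 + 7·0.126 + 8·0.168 + 10·0.126
 = 0.174 + 0.348 + 0.435 + 0.435 + 0.696 + 0.696 + 0.882 + 1.344 + 1.26
 = 6.27

6.27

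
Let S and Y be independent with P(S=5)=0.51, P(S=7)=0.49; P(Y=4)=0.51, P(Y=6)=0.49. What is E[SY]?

E[SY] = Σ_s Σ_y sy · P(S=s)P(Y=y)
 = 20·0.2601 + 30·0.2499 + 28·0.2499 + 42·0.2401
 = 5.202 + 7.497 + 6.9972 + 10.0842
 = 29.7804

29.7804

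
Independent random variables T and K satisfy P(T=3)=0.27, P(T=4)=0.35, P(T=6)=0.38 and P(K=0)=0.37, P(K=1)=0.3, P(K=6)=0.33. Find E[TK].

10.2372

E[TK] = Σ_t Σ_k tk · P(T=t)P(K=k)
 = 0·0.0999 + 3·0.081 + 18·0.0891 + 0·0.1295 + 4·0.105 + 24·0.1155 + 0·0.1406 + 6·0.114 + 36·0.1254
 = 0 + 0.243 + 1.6038 + 0 + 0.42 + 2.772 + 0 + 0.684 + 4.5144
 = 10.2372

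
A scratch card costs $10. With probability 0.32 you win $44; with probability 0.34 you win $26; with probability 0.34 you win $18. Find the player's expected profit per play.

19.04

E[payout] = 44·0.32 + 26·0.34 + 18·0.34
 = 14.08 + 8.84 + 6.12
 = 29.04
Net = 29.04 - 10 = 19.04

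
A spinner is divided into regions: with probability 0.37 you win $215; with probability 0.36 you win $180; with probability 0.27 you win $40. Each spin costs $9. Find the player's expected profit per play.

E[payout] = 215·0.37 + 180·0.36 + 40·0.27
 = 79.55 + 64.8 + 10.8
 = 155.15
Net = 155.15 - 9 = 146.15

146.15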